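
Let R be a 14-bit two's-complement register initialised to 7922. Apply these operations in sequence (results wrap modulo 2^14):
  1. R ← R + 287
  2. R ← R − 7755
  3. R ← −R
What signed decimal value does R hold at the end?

-454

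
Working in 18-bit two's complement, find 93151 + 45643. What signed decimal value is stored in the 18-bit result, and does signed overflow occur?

93151 → 010110101111011111
45643 → 001011001001001011
  010110101111011111
+ 001011001001001011
= 100001111000101010
Result 100001111000101010: MSB = 1 → 138794 − 262144 = -123350.
Both addends are non-negative but the stored result is negative: signed overflow. The true value 93151 + 45643 = 138794 lies outside [-131072, 131071].

-123350; overflow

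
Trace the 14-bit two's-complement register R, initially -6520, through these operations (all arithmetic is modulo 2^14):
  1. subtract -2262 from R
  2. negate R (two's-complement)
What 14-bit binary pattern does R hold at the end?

01000010100010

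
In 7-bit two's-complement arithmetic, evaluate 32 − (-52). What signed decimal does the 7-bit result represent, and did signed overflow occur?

32 → 0100000
-52 → 1001100
Subtract via negate-and-add: invert 1001100 + 1 = 0110100 (i.e. 52).
  0100000
+ 0110100
= 1010100
Result 1010100: MSB = 1 → 84 − 128 = -44.
Both addends (after negating the subtrahend) are non-negative but the stored result is negative: signed overflow. The true value 32 − (-52) = 84 lies outside [-64, 63].

-44; overflow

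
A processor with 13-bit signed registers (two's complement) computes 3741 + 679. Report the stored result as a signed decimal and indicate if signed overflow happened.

-3772; overflow

3741 → 0111010011101
679 → 0001010100111
  0111010011101
+ 0001010100111
= 1000101000100
Result 1000101000100: MSB = 1 → 4420 − 8192 = -3772.
Both addends are non-negative but the stored result is negative: signed overflow. The true value 3741 + 679 = 4420 lies outside [-4096, 4095].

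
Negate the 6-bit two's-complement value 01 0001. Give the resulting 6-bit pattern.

101111

Invert: 101110. Add 1: 101111.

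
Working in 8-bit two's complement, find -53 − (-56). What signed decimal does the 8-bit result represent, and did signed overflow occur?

-53 → 11001011
-56 → 11001000
Subtract via negate-and-add: invert 11001000 + 1 = 00111000 (i.e. 56).
  11001011
+ 00111000
= 00000011  (discard carry-out 1)
Result 00000011: MSB = 0 → value 3.
Addends (after negating the subtrahend) have opposite signs, so signed overflow cannot occur.

3; no overflow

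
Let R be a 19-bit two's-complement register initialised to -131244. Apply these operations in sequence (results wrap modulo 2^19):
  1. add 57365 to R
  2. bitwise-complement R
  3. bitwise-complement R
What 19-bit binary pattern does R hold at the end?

1101101111101101001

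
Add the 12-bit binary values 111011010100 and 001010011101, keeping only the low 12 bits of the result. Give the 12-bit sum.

000101110001

  111011010100
+ 001010011101
= 000101110001  (discard carry-out 1)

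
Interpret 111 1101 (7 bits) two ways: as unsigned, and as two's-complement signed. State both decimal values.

unsigned = 125, signed = -3

Unsigned: 1111101 = 125.
Signed: MSB=1 → 125 − 128 = -3.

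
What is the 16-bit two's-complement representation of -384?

|-384| = 384 = 0000000110000000 in 16 bits.
Invert the bits: 1111111001111111. Add 1: 1111111010000000.
Check: 1111111010000000 reads as 65152 − 65536 = -384.

1111111010000000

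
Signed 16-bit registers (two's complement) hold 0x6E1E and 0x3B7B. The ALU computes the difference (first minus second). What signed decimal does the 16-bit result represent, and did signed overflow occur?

0x6E1E = 0110111000011110 = 28190 (signed)
0x3B7B = 0011101101111011 = 15227 (signed)
Subtract via negate-and-add: invert 0011101101111011 + 1 = 1100010010000101 (i.e. -15227).
  0110111000011110
+ 1100010010000101
= 0011001010100011  (discard carry-out 1)
Result 0011001010100011: MSB = 0 → value 12963.
Addends (after negating the subtrahend) have opposite signs, so signed overflow cannot occur.

12963; no overflow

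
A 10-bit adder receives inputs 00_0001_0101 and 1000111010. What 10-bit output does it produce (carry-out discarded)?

1001001111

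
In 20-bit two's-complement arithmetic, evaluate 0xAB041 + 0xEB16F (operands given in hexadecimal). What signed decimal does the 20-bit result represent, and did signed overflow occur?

-433744; no overflow

0xAB041 = 10101011000001000001 = -348095 (signed)
0xEB16F = 11101011000101101111 = -85649 (signed)
  10101011000001000001
+ 11101011000101101111
= 10010110000110110000  (discard carry-out 1)
Result 10010110000110110000: MSB = 1 → 614832 − 1048576 = -433744.
Both addends are negative and so is the stored result: no signed overflow.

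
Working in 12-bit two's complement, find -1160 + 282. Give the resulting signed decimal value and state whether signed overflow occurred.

-878; no overflow

-1160 → 101101111000
282 → 000100011010
  101101111000
+ 000100011010
= 110010010010
Result 110010010010: MSB = 1 → 3218 − 4096 = -878.
Addends have opposite signs, so signed overflow cannot occur.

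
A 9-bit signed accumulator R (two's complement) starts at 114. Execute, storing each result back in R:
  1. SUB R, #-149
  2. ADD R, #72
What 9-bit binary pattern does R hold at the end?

Start: R = 114 = 001110010.
R = 114 − (-149) = 263; wraps to -249 = 100000111
R = -249 + 72 = -177 = 101001111

101001111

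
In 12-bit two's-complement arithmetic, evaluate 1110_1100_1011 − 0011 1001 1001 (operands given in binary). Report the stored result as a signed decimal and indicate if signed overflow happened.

-1230; no overflow

1110_1100_1011 → 111011001011 = -309 (signed)
0011 1001 1001 → 001110011001 = 921 (signed)
Subtract via negate-and-add: invert 001110011001 + 1 = 110001100111 (i.e. -921).
  111011001011
+ 110001100111
= 101100110010  (discard carry-out 1)
Result 101100110010: MSB = 1 → 2866 − 4096 = -1230.
Both addends (after negating the subtrahend) are negative and so is the stored result: no signed overflow.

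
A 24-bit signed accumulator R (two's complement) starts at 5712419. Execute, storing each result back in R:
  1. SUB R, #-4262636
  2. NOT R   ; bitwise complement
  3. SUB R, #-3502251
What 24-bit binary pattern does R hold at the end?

100111010011101110011011

Start: R = 5712419 = 010101110010101000100011.
R = 5712419 − (-4262636) = 9975055; wraps to -6802161 = 100110000011010100001111
R = NOT 100110000011010100001111 = 011001111100101011110000 = 6802160
R = 6802160 − (-3502251) = 10304411; wraps to -6472805 = 100111010011101110011011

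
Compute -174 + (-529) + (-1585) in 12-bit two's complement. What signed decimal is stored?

-174 + (-529) = -703 (110101000001)
-703 + (-1585) = -2288 → wraps to 1808 (011100010000)

1808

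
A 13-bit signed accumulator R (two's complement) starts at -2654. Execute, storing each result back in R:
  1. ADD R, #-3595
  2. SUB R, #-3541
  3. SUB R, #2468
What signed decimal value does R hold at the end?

Start: R = -2654 = 1010110100010.
R = -2654 + (-3595) = -6249; wraps to 1943 = 0011110010111
R = 1943 − (-3541) = 5484; wraps to -2708 = 1010101101100
R = -2708 − 2468 = -5176; wraps to 3016 = 0101111001000

3016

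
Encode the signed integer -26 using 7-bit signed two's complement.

|-26| = 26 = 0011010 in 7 bits.
Invert the bits: 1100101. Add 1: 1100110.
Check: 1100110 reads as 102 − 128 = -26.

1100110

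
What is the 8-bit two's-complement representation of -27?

11100101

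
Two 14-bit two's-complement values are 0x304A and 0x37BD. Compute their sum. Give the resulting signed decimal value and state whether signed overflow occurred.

-6137; no overflow

0x304A = 11000001001010 = -4022 (signed)
0x37BD = 11011110111101 = -2115 (signed)
  11000001001010
+ 11011110111101
= 10100000000111  (discard carry-out 1)
Result 10100000000111: MSB = 1 → 10247 − 16384 = -6137.
Both addends are negative and so is the stored result: no signed overflow.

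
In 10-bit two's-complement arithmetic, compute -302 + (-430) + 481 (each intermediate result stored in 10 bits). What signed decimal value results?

-302 + (-430) = -732 → wraps to 292 (0100100100)
292 + 481 = 773 → wraps to -251 (1100000101)

-251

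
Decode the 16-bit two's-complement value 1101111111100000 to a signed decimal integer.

MSB is 1, so the value is negative.
Invert: 0010000000011111. Add 1: 0010000000100000 = 8224. So the value is −8224.

-8224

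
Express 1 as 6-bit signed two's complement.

000001

1 is non-negative, so write it directly in 6 bits: 000001.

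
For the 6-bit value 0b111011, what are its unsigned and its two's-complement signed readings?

Unsigned: 111011 = 59.
Signed: MSB=1 → 59 − 64 = -5.

unsigned = 59, signed = -5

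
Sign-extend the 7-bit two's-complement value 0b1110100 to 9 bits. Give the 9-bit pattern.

111110100

MSB of 1110100 is 1; replicate it into the new high bits.
11|1110100 → 111110100 (still -12).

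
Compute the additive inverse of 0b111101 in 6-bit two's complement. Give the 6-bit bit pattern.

000011

Invert: 000010. Add 1: 000011.
Check: 111101 = -3, 000011 = 3.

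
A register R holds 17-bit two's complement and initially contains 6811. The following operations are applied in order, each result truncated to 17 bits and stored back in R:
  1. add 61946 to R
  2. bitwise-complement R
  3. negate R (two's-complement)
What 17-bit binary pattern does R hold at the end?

10000110010010110

Start: R = 6811 = 00001101010011011.
R = 6811 + 61946 = 68757; wraps to -62315 = 10000110010010101
R = NOT 10000110010010101 = 01111001101101010 = 62314
R = −(62314) = -62314 = 10000110010010110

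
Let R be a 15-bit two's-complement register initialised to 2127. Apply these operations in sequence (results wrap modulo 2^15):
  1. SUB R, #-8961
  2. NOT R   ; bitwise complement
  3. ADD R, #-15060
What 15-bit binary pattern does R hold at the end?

001100111011011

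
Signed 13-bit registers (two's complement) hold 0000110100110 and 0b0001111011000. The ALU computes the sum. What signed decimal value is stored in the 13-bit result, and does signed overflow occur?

0000110100110 = 422 (signed)
0b0001111011000 → 0001111011000 = 984 (signed)
  0000110100110
+ 0001111011000
= 0010101111110
Result 0010101111110: MSB = 0 → value 1406.
Both addends are non-negative and so is the stored result: no signed overflow.

1406; no overflow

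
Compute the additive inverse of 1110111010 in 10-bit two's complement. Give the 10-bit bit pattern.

0001000110

Invert: 0001000101. Add 1: 0001000110.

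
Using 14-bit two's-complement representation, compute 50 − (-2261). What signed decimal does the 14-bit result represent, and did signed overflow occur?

2311; no overflow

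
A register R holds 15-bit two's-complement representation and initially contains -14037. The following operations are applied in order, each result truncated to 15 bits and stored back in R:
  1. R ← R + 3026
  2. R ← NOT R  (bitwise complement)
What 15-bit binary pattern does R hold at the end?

010101100000010

Start: R = -14037 = 100100100101011.
R = -14037 + 3026 = -11011 = 101010011111101
R = NOT 101010011111101 = 010101100000010 = 11010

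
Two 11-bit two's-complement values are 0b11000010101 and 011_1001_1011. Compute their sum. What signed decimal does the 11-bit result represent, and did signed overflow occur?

0b11000010101 → 11000010101 = -491 (signed)
011_1001_1011 → 01110011011 = 923 (signed)
  11000010101
+ 01110011011
= 00110110000  (discard carry-out 1)
Result 00110110000: MSB = 0 → value 432.
Addends have opposite signs, so signed overflow cannot occur.

432; no overflow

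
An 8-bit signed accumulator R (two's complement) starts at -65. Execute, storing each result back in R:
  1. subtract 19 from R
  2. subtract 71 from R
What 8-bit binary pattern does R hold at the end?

01100101

Start: R = -65 = 10111111.
R = -65 − 19 = -84 = 10101100
R = -84 − 71 = -155; wraps to 101 = 01100101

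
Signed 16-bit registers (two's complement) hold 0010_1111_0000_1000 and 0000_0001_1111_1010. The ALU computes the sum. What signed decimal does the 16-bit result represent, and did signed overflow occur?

12546; no overflow

0010_1111_0000_1000 → 0010111100001000 = 12040 (signed)
0000_0001_1111_1010 → 0000000111111010 = 506 (signed)
  0010111100001000
+ 0000000111111010
= 0011000100000010
Result 0011000100000010: MSB = 0 → value 12546.
Both addends are non-negative and so is the stored result: no signed overflow.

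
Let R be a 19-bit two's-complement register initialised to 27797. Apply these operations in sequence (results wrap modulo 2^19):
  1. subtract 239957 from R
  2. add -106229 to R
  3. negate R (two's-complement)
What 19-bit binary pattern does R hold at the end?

Start: R = 27797 = 0000110110010010101.
R = 27797 − 239957 = -212160 = 1001100001101000000
R = -212160 + (-106229) = -318389; wraps to 205899 = 0110010010001001011
R = −(205899) = -205899 = 1001101101110110101

1001101101110110101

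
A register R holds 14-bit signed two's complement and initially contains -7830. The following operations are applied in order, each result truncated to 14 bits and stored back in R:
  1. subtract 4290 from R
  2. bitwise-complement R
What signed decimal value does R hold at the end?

-4265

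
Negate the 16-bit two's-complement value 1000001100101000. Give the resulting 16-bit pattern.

Invert: 0111110011010111. Add 1: 0111110011011000.
Check: 1000001100101000 = -31960, 0111110011011000 = 31960.

0111110011011000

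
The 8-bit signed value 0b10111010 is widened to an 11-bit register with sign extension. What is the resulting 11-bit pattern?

MSB of 10111010 is 1; replicate it into the new high bits.
111|10111010 → 11110111010 (still -70).

11110111010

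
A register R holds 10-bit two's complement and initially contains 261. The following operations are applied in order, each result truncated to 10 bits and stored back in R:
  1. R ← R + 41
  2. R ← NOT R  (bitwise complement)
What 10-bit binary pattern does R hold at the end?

Start: R = 261 = 0100000101.
R = 261 + 41 = 302 = 0100101110
R = NOT 0100101110 = 1011010001 = -303

1011010001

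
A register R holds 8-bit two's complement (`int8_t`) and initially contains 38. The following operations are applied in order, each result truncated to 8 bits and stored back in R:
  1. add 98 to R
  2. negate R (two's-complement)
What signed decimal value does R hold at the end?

120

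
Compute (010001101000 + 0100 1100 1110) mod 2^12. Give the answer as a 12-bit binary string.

100100110110

  010001101000
+ 010011001110
= 100100110110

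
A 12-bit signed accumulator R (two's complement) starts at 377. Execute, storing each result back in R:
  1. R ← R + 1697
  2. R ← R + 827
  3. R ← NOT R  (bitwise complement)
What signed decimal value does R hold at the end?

Start: R = 377 = 000101111001.
R = 377 + 1697 = 2074; wraps to -2022 = 100000011010
R = -2022 + 827 = -1195 = 101101010101
R = NOT 101101010101 = 010010101010 = 1194

1194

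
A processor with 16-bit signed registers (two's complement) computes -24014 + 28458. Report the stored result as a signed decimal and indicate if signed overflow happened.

4444; no overflow

-24014 → 1010001000110010
28458 → 0110111100101010
  1010001000110010
+ 0110111100101010
= 0001000101011100  (discard carry-out 1)
Result 0001000101011100: MSB = 0 → value 4444.
Addends have opposite signs, so signed overflow cannot occur.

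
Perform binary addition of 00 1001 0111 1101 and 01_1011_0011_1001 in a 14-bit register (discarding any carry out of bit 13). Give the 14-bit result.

  00100101111101
+ 01101100111001
= 10010010110110

10010010110110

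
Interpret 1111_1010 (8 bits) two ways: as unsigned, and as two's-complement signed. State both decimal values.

unsigned = 250, signed = -6

Unsigned: 11111010 = 250.
Signed: MSB=1 → 250 − 256 = -6.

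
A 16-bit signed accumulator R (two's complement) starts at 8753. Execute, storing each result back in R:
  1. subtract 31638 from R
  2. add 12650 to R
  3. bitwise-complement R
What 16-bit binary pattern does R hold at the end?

0010011111111010

Start: R = 8753 = 0010001000110001.
R = 8753 − 31638 = -22885 = 1010011010011011
R = -22885 + 12650 = -10235 = 1101100000000101
R = NOT 1101100000000101 = 0010011111111010 = 10234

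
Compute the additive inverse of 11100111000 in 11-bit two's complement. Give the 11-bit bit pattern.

00011001000

Invert: 00011000111. Add 1: 00011001000.
Check: 11100111000 = -200, 00011001000 = 200.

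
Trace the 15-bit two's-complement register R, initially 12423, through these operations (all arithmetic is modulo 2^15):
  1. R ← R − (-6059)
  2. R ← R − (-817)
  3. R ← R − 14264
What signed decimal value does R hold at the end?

5035

Start: R = 12423 = 011000010000111.
R = 12423 − (-6059) = 18482; wraps to -14286 = 100100000110010
R = -14286 − (-817) = -13469 = 100101101100011
R = -13469 − 14264 = -27733; wraps to 5035 = 001001110101011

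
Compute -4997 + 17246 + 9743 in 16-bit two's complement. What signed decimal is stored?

21992

-4997 + 17246 = 12249 (0010111111011001)
12249 + 9743 = 21992 (0101010111101000)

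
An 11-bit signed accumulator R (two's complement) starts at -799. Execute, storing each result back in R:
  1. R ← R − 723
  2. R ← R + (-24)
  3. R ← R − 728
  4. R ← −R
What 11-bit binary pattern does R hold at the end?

Start: R = -799 = 10011100001.
R = -799 − 723 = -1522; wraps to 526 = 01000001110
R = 526 + (-24) = 502 = 00111110110
R = 502 − 728 = -226 = 11100011110
R = −(-226) = 226 = 00011100010

00011100010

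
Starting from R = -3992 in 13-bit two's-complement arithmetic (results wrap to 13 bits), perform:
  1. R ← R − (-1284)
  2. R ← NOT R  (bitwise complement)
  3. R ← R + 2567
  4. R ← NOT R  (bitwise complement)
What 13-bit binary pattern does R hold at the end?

Start: R = -3992 = 1000001101000.
R = -3992 − (-1284) = -2708 = 1010101101100
R = NOT 1010101101100 = 0101010010011 = 2707
R = 2707 + 2567 = 5274; wraps to -2918 = 1010010011010
R = NOT 1010010011010 = 0101101100101 = 2917

0101101100101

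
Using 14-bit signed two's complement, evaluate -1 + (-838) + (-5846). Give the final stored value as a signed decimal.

-1 + (-838) = -839 (11110010111001)
-839 + (-5846) = -6685 (10010111100011)

-6685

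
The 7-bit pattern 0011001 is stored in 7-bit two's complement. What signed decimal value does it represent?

25

MSB is 0, so the value is non-negative: 0011001 = 25.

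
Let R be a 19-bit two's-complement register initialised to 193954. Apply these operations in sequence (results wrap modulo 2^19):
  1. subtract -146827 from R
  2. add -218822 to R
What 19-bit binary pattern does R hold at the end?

0011101110001100111

Start: R = 193954 = 0101111010110100010.
R = 193954 − (-146827) = 340781; wraps to -183507 = 1010011001100101101
R = -183507 + (-218822) = -402329; wraps to 121959 = 0011101110001100111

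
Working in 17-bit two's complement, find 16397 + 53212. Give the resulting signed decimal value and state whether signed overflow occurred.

-61463; overflow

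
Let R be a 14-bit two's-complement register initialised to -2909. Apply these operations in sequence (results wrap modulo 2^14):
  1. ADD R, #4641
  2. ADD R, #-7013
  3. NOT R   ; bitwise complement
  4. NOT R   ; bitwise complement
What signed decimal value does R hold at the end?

-5281

Start: R = -2909 = 11010010100011.
R = -2909 + 4641 = 1732 = 00011011000100
R = 1732 + (-7013) = -5281 = 10101101011111
R = NOT 10101101011111 = 01010010100000 = 5280
R = NOT 01010010100000 = 10101101011111 = -5281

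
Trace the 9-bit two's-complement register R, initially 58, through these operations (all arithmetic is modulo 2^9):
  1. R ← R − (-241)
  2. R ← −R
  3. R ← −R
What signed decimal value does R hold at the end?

Start: R = 58 = 000111010.
R = 58 − (-241) = 299; wraps to -213 = 100101011
R = −(-213) = 213 = 011010101
R = −(213) = -213 = 100101011

-213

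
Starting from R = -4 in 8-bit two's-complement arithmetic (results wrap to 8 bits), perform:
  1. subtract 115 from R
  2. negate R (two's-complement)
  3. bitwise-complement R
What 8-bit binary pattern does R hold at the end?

10001000

Start: R = -4 = 11111100.
R = -4 − 115 = -119 = 10001001
R = −(-119) = 119 = 01110111
R = NOT 01110111 = 10001000 = -120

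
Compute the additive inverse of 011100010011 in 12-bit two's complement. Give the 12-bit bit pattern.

100011101101

Invert: 100011101100. Add 1: 100011101101.
Check: 011100010011 = 1811, 100011101101 = -1811.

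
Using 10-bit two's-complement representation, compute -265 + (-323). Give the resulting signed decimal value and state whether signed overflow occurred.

436; overflow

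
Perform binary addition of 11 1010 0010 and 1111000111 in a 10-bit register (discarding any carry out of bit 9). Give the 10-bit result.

1101101001

  1110100010
+ 1111000111
= 1101101001  (discard carry-out 1)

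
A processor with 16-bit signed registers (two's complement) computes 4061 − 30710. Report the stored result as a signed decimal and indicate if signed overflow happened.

4061 → 0000111111011101
30710 → 0111011111110110
Subtract via negate-and-add: invert 0111011111110110 + 1 = 1000100000001010 (i.e. -30710).
  0000111111011101
+ 1000100000001010
= 1001011111100111
Result 1001011111100111: MSB = 1 → 38887 − 65536 = -26649.
Addends (after negating the subtrahend) have opposite signs, so signed overflow cannot occur.

-26649; no overflow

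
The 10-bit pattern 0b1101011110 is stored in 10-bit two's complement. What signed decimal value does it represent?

-162

MSB is 1, so the value is negative.
Unsigned reading: 862. Subtract 2^10 = 1024: 862 − 1024 = -162.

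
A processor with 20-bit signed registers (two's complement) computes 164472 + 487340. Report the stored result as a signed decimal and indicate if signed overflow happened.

-396764; overflow

164472 → 00101000001001111000
487340 → 01110110111110101100
  00101000001001111000
+ 01110110111110101100
= 10011111001000100100
Result 10011111001000100100: MSB = 1 → 651812 − 1048576 = -396764.
Both addends are non-negative but the stored result is negative: signed overflow. The true value 164472 + 487340 = 651812 lies outside [-524288, 524287].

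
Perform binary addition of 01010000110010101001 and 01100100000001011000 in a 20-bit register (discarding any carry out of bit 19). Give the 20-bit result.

  01010000110010101001
+ 01100100000001011000
= 10110100110100000001

10110100110100000001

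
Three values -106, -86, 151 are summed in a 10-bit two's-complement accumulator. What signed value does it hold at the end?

-106 + (-86) = -192 (1101000000)
-192 + 151 = -41 (1111010111)

-41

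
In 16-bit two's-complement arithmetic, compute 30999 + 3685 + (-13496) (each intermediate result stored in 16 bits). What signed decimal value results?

21188

30999 + 3685 = 34684 → wraps to -30852 (1000011101111100)
-30852 + (-13496) = -44348 → wraps to 21188 (0101001011000100)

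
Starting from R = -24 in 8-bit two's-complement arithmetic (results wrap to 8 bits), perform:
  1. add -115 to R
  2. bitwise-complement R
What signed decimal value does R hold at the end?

Start: R = -24 = 11101000.
R = -24 + (-115) = -139; wraps to 117 = 01110101
R = NOT 01110101 = 10001010 = -118

-118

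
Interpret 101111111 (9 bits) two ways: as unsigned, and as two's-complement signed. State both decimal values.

Unsigned: 101111111 = 383.
Signed: MSB=1 → 383 − 512 = -129.

unsigned = 383, signed = -129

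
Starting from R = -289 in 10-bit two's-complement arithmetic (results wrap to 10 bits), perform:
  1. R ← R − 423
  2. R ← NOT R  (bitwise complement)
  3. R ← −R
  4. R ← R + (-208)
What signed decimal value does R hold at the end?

105

Start: R = -289 = 1011011111.
R = -289 − 423 = -712; wraps to 312 = 0100111000
R = NOT 0100111000 = 1011000111 = -313
R = −(-313) = 313 = 0100111001
R = 313 + (-208) = 105 = 0001101001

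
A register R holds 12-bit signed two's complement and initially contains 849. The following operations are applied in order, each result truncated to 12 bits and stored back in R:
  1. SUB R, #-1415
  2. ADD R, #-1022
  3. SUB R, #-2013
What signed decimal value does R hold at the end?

Start: R = 849 = 001101010001.
R = 849 − (-1415) = 2264; wraps to -1832 = 100011011000
R = -1832 + (-1022) = -2854; wraps to 1242 = 010011011010
R = 1242 − (-2013) = 3255; wraps to -841 = 110010110111

-841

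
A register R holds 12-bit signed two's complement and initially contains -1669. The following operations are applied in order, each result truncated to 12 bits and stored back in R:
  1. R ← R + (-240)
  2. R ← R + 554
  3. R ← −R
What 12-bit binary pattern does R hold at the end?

010101001011

Start: R = -1669 = 100101111011.
R = -1669 + (-240) = -1909 = 100010001011
R = -1909 + 554 = -1355 = 101010110101
R = −(-1355) = 1355 = 010101001011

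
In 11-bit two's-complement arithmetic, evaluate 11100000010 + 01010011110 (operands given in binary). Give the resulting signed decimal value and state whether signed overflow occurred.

11100000010 = -254 (signed)
01010011110 = 670 (signed)
  11100000010
+ 01010011110
= 00110100000  (discard carry-out 1)
Result 00110100000: MSB = 0 → value 416.
Addends have opposite signs, so signed overflow cannot occur.

416; no overflow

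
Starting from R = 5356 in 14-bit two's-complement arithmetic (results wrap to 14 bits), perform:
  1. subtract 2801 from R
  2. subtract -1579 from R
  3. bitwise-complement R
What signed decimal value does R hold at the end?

Start: R = 5356 = 01010011101100.
R = 5356 − 2801 = 2555 = 00100111111011
R = 2555 − (-1579) = 4134 = 01000000100110
R = NOT 01000000100110 = 10111111011001 = -4135

-4135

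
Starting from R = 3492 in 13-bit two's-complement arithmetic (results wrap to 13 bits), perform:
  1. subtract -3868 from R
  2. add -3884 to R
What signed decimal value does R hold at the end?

Start: R = 3492 = 0110110100100.
R = 3492 − (-3868) = 7360; wraps to -832 = 1110011000000
R = -832 + (-3884) = -4716; wraps to 3476 = 0110110010100

3476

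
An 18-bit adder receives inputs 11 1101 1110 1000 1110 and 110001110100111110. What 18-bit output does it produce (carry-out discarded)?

101111101111001100

  111101111010001110
+ 110001110100111110
= 101111101111001100  (discard carry-out 1)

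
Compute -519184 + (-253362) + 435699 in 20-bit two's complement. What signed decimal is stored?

-336847

-519184 + (-253362) = -772546 → wraps to 276030 (01000011011000111110)
276030 + 435699 = 711729 → wraps to -336847 (10101101110000110001)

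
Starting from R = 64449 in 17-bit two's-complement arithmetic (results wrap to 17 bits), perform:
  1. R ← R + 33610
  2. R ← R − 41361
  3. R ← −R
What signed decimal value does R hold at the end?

Start: R = 64449 = 01111101111000001.
R = 64449 + 33610 = 98059; wraps to -33013 = 10111111100001011
R = -33013 − 41361 = -74374; wraps to 56698 = 01101110101111010
R = −(56698) = -56698 = 10010001010000110

-56698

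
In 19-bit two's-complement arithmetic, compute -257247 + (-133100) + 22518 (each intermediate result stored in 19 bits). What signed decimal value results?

156459

-257247 + (-133100) = -390347 → wraps to 133941 (0100000101100110101)
133941 + 22518 = 156459 (0100110001100101011)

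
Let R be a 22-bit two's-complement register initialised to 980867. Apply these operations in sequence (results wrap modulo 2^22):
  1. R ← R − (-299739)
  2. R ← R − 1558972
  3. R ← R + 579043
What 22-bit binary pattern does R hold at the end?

0001001001011010000101

Start: R = 980867 = 0011101111011110000011.
R = 980867 − (-299739) = 1280606 = 0100111000101001011110
R = 1280606 − 1558972 = -278366 = 1110111100000010100010
R = -278366 + 579043 = 300677 = 0001001001011010000101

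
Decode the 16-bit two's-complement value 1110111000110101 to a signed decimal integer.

-4555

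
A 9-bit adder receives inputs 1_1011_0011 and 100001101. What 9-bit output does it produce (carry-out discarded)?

011000000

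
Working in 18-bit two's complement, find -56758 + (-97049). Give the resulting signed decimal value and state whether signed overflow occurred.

-56758 → 110010001001001010
-97049 → 101000010011100111
  110010001001001010
+ 101000010011100111
= 011010011100110001  (discard carry-out 1)
Result 011010011100110001: MSB = 0 → value 108337.
Both addends are negative but the stored result is non-negative: signed overflow. The true value -56758 + (-97049) = -153807 lies outside [-131072, 131071].

108337; overflow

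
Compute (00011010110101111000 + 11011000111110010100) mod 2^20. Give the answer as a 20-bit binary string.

11110011110100001100

  00011010110101111000
+ 11011000111110010100
= 11110011110100001100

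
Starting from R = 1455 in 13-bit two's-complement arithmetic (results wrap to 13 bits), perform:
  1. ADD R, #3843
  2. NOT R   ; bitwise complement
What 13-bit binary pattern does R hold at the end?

Start: R = 1455 = 0010110101111.
R = 1455 + 3843 = 5298; wraps to -2894 = 1010010110010
R = NOT 1010010110010 = 0101101001101 = 2893

0101101001101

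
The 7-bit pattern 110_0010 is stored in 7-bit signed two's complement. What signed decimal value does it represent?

MSB is 1, so the value is negative.
Invert: 0011101. Add 1: 0011110 = 30. So the value is −30.

-30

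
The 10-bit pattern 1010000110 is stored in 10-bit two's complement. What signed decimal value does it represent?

MSB is 1, so the value is negative.
Invert: 0101111001. Add 1: 0101111010 = 378. So the value is −378.

-378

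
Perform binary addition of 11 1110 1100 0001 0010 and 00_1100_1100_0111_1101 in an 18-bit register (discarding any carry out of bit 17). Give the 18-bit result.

001011100010001111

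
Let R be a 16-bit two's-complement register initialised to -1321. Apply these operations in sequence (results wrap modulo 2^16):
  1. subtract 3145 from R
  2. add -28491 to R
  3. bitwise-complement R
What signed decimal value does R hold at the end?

Start: R = -1321 = 1111101011010111.
R = -1321 − 3145 = -4466 = 1110111010001110
R = -4466 + (-28491) = -32957; wraps to 32579 = 0111111101000011
R = NOT 0111111101000011 = 1000000010111100 = -32580

-32580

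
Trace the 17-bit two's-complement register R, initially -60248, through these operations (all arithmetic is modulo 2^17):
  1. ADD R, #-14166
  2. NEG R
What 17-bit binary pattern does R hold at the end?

10010001010101110

Start: R = -60248 = 10001010010101000.
R = -60248 + (-14166) = -74414; wraps to 56658 = 01101110101010010
R = −(56658) = -56658 = 10010001010101110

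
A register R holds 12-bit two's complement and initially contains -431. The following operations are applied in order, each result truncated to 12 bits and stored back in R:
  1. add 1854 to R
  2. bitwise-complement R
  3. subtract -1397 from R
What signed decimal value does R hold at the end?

-27

Start: R = -431 = 111001010001.
R = -431 + 1854 = 1423 = 010110001111
R = NOT 010110001111 = 101001110000 = -1424
R = -1424 − (-1397) = -27 = 111111100101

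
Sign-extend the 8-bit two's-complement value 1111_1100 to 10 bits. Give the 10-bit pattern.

1111111100

MSB of 11111100 is 1; replicate it into the new high bits.
11|11111100 → 1111111100 (still -4).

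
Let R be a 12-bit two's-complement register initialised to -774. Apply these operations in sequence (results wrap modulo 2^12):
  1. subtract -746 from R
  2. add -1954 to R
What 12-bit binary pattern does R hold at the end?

100001000010

Start: R = -774 = 110011111010.
R = -774 − (-746) = -28 = 111111100100
R = -28 + (-1954) = -1982 = 100001000010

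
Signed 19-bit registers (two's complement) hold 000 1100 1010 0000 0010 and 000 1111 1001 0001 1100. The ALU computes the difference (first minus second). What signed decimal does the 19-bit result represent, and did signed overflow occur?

000 1100 1010 0000 0010 → 0001100101000000010 = 51714 (signed)
000 1111 1001 0001 1100 → 0001111100100011100 = 63772 (signed)
Subtract via negate-and-add: invert 0001111100100011100 + 1 = 1110000011011100100 (i.e. -63772).
  0001100101000000010
+ 1110000011011100100
= 1111101000011100110
Result 1111101000011100110: MSB = 1 → 512230 − 524288 = -12058.
Addends (after negating the subtrahend) have opposite signs, so signed overflow cannot occur.

-12058; no overflow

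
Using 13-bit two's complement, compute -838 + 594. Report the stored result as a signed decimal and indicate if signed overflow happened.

-244; no overflow

-838 → 1110010111010
594 → 0001001010010
  1110010111010
+ 0001001010010
= 1111100001100
Result 1111100001100: MSB = 1 → 7948 − 8192 = -244.
Addends have opposite signs, so signed overflow cannot occur.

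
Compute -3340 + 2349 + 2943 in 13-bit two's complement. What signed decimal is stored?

1952

-3340 + 2349 = -991 (1110000100001)
-991 + 2943 = 1952 (0011110100000)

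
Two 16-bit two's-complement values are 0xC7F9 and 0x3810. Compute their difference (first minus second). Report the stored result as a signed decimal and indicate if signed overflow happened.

-28695; no overflow

0xC7F9 = 1100011111111001 = -14343 (signed)
0x3810 = 0011100000010000 = 14352 (signed)
Subtract via negate-and-add: invert 0011100000010000 + 1 = 1100011111110000 (i.e. -14352).
  1100011111111001
+ 1100011111110000
= 1000111111101001  (discard carry-out 1)
Result 1000111111101001: MSB = 1 → 36841 − 65536 = -28695.
Both addends (after negating the subtrahend) are negative and so is the stored result: no signed overflow.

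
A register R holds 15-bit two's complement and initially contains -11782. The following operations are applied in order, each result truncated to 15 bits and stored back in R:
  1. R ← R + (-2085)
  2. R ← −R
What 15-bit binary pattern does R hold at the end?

011011000101011

Start: R = -11782 = 101000111111010.
R = -11782 + (-2085) = -13867 = 100100111010101
R = −(-13867) = 13867 = 011011000101011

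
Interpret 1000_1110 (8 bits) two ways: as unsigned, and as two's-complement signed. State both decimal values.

unsigned = 142, signed = -114

Unsigned: 10001110 = 142.
Signed: MSB=1 → 142 − 256 = -114.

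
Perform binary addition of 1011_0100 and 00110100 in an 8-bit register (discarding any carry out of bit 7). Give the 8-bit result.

11101000

  10110100
+ 00110100
= 11101000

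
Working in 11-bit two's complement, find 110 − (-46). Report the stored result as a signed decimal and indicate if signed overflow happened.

110 → 00001101110
-46 → 11111010010
Subtract via negate-and-add: invert 11111010010 + 1 = 00000101110 (i.e. 46).
  00001101110
+ 00000101110
= 00010011100
Result 00010011100: MSB = 0 → value 156.
Both addends (after negating the subtrahend) are non-negative and so is the stored result: no signed overflow.

156; no overflow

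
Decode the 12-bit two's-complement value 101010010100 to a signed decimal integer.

MSB is 1, so the value is negative.
Unsigned reading: 2708. Subtract 2^12 = 4096: 2708 − 4096 = -1388.

-1388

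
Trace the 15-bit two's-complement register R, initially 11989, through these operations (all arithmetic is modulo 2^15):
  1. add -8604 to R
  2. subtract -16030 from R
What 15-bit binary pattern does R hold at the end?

Start: R = 11989 = 010111011010101.
R = 11989 + (-8604) = 3385 = 000110100111001
R = 3385 − (-16030) = 19415; wraps to -13353 = 100101111010111

100101111010111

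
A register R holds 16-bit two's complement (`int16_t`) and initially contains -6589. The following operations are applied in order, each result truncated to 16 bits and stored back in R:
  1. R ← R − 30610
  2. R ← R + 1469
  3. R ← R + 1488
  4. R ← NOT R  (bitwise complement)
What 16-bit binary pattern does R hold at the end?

Start: R = -6589 = 1110011001000011.
R = -6589 − 30610 = -37199; wraps to 28337 = 0110111010110001
R = 28337 + 1469 = 29806 = 0111010001101110
R = 29806 + 1488 = 31294 = 0111101000111110
R = NOT 0111101000111110 = 1000010111000001 = -31295

1000010111000001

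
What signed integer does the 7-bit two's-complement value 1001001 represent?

-55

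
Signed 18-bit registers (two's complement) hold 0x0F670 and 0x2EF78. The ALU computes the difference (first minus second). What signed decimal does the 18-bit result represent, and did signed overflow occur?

-129288; overflow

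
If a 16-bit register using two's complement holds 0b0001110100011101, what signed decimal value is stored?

7453

MSB is 0, so the value is non-negative: 0001110100011101 = 7453.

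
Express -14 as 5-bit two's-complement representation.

|-14| = 14 = 01110 in 5 bits.
Invert the bits: 10001. Add 1: 10010.
Check: 10010 reads as 18 − 32 = -14.

10010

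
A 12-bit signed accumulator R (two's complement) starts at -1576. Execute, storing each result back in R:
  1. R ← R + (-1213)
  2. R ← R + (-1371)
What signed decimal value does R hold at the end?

Start: R = -1576 = 100111011000.
R = -1576 + (-1213) = -2789; wraps to 1307 = 010100011011
R = 1307 + (-1371) = -64 = 111111000000

-64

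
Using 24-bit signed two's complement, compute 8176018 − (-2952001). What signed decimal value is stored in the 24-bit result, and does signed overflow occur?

-5649197; overflow

8176018 → 011111001100000110010010
-2952001 → 110100101111010010111111
Subtract via negate-and-add: invert 110100101111010010111111 + 1 = 001011010000101101000001 (i.e. 2952001).
  011111001100000110010010
+ 001011010000101101000001
= 101010011100110011010011
Result 101010011100110011010011: MSB = 1 → 11128019 − 16777216 = -5649197.
Both addends (after negating the subtrahend) are non-negative but the stored result is negative: signed overflow. The true value 8176018 − (-2952001) = 11128019 lies outside [-8388608, 8388607].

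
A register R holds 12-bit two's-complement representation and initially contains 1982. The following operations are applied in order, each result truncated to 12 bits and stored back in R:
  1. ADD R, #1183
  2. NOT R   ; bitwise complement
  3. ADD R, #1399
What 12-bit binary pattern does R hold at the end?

100100011001

Start: R = 1982 = 011110111110.
R = 1982 + 1183 = 3165; wraps to -931 = 110001011101
R = NOT 110001011101 = 001110100010 = 930
R = 930 + 1399 = 2329; wraps to -1767 = 100100011001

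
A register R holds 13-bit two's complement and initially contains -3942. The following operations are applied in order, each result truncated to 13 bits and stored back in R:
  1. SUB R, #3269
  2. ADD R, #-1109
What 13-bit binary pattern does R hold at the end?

Start: R = -3942 = 1000010011010.
R = -3942 − 3269 = -7211; wraps to 981 = 0001111010101
R = 981 + (-1109) = -128 = 1111110000000

1111110000000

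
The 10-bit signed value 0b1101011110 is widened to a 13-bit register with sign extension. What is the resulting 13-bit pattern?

1111101011110

MSB of 1101011110 is 1; replicate it into the new high bits.
111|1101011110 → 1111101011110 (still -162).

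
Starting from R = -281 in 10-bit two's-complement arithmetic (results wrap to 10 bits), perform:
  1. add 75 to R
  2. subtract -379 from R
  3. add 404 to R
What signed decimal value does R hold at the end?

Start: R = -281 = 1011100111.
R = -281 + 75 = -206 = 1100110010
R = -206 − (-379) = 173 = 0010101101
R = 173 + 404 = 577; wraps to -447 = 1001000001

-447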